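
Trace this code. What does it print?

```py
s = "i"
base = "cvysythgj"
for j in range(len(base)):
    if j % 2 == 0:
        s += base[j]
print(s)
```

j=0: add 'c' → 'ic'
j=1: skip
j=2: add 'y' → 'icy'
j=3: skip
j=4: add 'y' → 'icyy'
j=5: skip
j=6: add 'h' → 'icyyh'
j=7: skip
j=8: add 'j' → 'icyyhj'

icyyhj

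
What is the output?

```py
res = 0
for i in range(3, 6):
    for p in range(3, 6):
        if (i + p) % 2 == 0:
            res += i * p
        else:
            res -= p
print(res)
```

64

i=3,p=3: even sum, res = 0+9 = 9
i=3,p=4: odd sum, res = 9-4 = 5
i=3,p=5: even sum, res = 5+15 = 20
i=4,p=3: odd sum, res = 20-3 = 17
i=4,p=4: even sum, res = 17+16 = 33
i=4,p=5: odd sum, res = 33-5 = 28
i=5,p=3: even sum, res = 28+15 = 43
i=5,p=4: odd sum, res = 43-4 = 39
i=5,p=5: even sum, res = 39+25 = 64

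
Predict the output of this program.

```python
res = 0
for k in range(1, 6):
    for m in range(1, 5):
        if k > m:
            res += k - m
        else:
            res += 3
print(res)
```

50

k=1,m=1: not 1>1, res = 0+3 = 3
k=1,m=2: not 1>2, res = 3+3 = 6
k=1,m=3: not 1>3, res = 6+3 = 9
k=1,m=4: not 1>4, res = 9+3 = 12
k=2,m=1: 2>1, res = 12+1 = 13
k=2,m=2: not 2>2, res = 13+3 = 16
k=2,m=3: not 2>3, res = 16+3 = 19
k=2,m=4: not 2>4, res = 19+3 = 22
k=3,m=1: 3>1, res = 22+2 = 24
k=3,m=2: 3>2, res = 24+1 = 25
k=3,m=3: not 3>3, res = 25+3 = 28
k=3,m=4: not 3>4, res = 28+3 = 31
k=4,m=1: 4>1, res = 31+3 = 34
k=4,m=2: 4>2, res = 34+2 = 36
k=4,m=3: 4>3, res = 36+1 = 37
k=4,m=4: not 4>4, res = 37+3 = 40
k=5,m=1: 5>1, res = 40+4 = 44
k=5,m=2: 5>2, res = 44+3 = 47
k=5,m=3: 5>3, res = 47+2 = 49
k=5,m=4: 5>4, res = 49+1 = 50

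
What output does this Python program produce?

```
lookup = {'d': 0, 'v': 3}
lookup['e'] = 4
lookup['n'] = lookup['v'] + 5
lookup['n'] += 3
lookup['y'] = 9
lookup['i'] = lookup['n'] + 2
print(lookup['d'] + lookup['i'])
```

lookup['e'] = 4 → {'d': 0, 'v': 3, 'e': 4}
lookup['n'] = lookup['v']+5 = 8 → {'d': 0, 'v': 3, 'e': 4, 'n': 8}
lookup['n'] = 8+3 = 11 → {'d': 0, 'v': 3, 'e': 4, 'n': 11}
lookup['y'] = 9 → {'d': 0, 'v': 3, 'e': 4, 'n': 11, 'y': 9}
lookup['i'] = lookup['n']+2 = 13 → {'d': 0, 'v': 3, 'e': 4, 'n': 11, 'y': 9, 'i': 13}
lookup['d']+lookup['i'] = 0+13 = 13

13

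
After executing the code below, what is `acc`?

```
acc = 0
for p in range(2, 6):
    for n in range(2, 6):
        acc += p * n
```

p=2,n=2: acc = 0+4 = 4
p=2,n=3: acc = 4+6 = 10
p=2,n=4: acc = 10+8 = 18
p=2,n=5: acc = 18+10 = 28
p=3,n=2: acc = 28+6 = 34
p=3,n=3: acc = 34+9 = 43
p=3,n=4: acc = 43+12 = 55
p=3,n=5: acc = 55+15 = 70
p=4,n=2: acc = 70+8 = 78
p=4,n=3: acc = 78+12 = 90
p=4,n=4: acc = 90+16 = 106
p=4,n=5: acc = 106+20 = 126
p=5,n=2: acc = 126+10 = 136
p=5,n=3: acc = 136+15 = 151
p=5,n=4: acc = 151+20 = 171
p=5,n=5: acc = 171+25 = 196

196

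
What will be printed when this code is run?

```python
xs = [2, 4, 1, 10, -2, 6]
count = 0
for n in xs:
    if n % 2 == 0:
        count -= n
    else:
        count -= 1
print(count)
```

-21

n=2: even, count = 0-2 = -2
n=4: even, count = (-2)-4 = -6
n=1: not even, count = (-6)-1 = -7
n=10: even, count = (-7)-10 = -17
n=-2: even, count = (-17)-(-2) = -15
n=6: even, count = (-15)-6 = -21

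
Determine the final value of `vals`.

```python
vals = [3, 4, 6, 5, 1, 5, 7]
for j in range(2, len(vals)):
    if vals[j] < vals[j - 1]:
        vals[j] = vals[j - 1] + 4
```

j=2: 6>=4, unchanged → [3, 4, 6, 5, 1, 5, 7]
j=3: 5<6, vals[3] = 6+4 = 10 → [3, 4, 6, 10, 1, 5, 7]
j=4: 1<10, vals[4] = 10+4 = 14 → [3, 4, 6, 10, 14, 5, 7]
j=5: 5<14, vals[5] = 14+4 = 18 → [3, 4, 6, 10, 14, 18, 7]
j=6: 7<18, vals[6] = 18+4 = 22 → [3, 4, 6, 10, 14, 18, 22]

[3, 4, 6, 10, 14, 18, 22]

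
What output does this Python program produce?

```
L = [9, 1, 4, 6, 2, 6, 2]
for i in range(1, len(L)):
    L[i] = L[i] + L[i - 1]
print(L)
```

i=1: L[1] = 1+9 = 10 → [9, 10, 4, 6, 2, 6, 2]
i=2: L[2] = 4+10 = 14 → [9, 10, 14, 6, 2, 6, 2]
i=3: L[3] = 6+14 = 20 → [9, 10, 14, 20, 2, 6, 2]
i=4: L[4] = 2+20 = 22 → [9, 10, 14, 20, 22, 6, 2]
i=5: L[5] = 6+22 = 28 → [9, 10, 14, 20, 22, 28, 2]
i=6: L[6] = 2+28 = 30 → [9, 10, 14, 20, 22, 28, 30]

[9, 10, 14, 20, 22, 28, 30]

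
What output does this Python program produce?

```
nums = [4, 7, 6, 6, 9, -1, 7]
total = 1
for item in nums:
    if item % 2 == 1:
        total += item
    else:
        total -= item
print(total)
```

7

item=4: not odd, total = 1-4 = -3
item=7: odd, total = (-3)+7 = 4
item=6: not odd, total = 4-6 = -2
item=6: not odd, total = (-2)-6 = -8
item=9: odd, total = (-8)+9 = 1
item=-1: odd, total = 1+(-1) = 0
item=7: odd, total = 0+7 = 7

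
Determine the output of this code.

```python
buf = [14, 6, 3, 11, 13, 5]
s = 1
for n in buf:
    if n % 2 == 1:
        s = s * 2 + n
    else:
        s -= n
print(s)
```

-205

n=14: not odd, s = 1-14 = -13
n=6: not odd, s = (-13)-6 = -19
n=3: odd, s = (-19)*2+3 = -35
n=11: odd, s = (-35)*2+11 = -59
n=13: odd, s = (-59)*2+13 = -105
n=5: odd, s = (-105)*2+5 = -205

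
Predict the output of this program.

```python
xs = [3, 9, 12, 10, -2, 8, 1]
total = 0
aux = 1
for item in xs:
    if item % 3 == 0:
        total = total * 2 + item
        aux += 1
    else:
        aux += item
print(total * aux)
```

882

item=3: %3==0, total = 0*2+3 = 3; aux=2
item=9: %3==0, total = 3*2+9 = 15; aux=3
item=12: %3==0, total = 15*2+12 = 42; aux=4
item=10: not %3==0; aux=14
item=-2: not %3==0; aux=12
item=8: not %3==0; aux=20
item=1: not %3==0; aux=21
total*aux = 42*21 = 882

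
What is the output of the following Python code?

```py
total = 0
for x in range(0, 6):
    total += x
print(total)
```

x=0: total = 0+0 = 0
x=1: total = 0+1 = 1
x=2: total = 1+2 = 3
x=3: total = 3+3 = 6
x=4: total = 6+4 = 10
x=5: total = 10+5 = 15

15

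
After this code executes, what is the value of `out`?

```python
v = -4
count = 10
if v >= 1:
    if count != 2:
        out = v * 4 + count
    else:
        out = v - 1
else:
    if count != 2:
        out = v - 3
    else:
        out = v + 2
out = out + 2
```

-5

v=-4, count=10
v >= 1 is False; count != 2 is True
→ out = v - 3 = -7
out = (-7)+2 = -5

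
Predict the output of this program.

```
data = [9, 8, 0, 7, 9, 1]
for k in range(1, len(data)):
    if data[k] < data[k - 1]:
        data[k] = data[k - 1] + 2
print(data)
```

[9, 11, 13, 15, 17, 19]

k=1: 8<9, data[1] = 9+2 = 11 → [9, 11, 0, 7, 9, 1]
k=2: 0<11, data[2] = 11+2 = 13 → [9, 11, 13, 7, 9, 1]
k=3: 7<13, data[3] = 13+2 = 15 → [9, 11, 13, 15, 9, 1]
k=4: 9<15, data[4] = 15+2 = 17 → [9, 11, 13, 15, 17, 1]
k=5: 1<17, data[5] = 17+2 = 19 → [9, 11, 13, 15, 17, 19]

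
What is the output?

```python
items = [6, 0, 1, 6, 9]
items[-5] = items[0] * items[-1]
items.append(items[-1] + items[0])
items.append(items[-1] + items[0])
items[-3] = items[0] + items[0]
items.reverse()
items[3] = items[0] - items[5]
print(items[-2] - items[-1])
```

items[-5] = items[0]*items[-1] = 6*9 = 54 → [54, 0, 1, 6, 9]
append items[-1]+items[0] = 9+54 = 63 → [54, 0, 1, 6, 9, 63]
append items[-1]+items[0] = 63+54 = 117 → [54, 0, 1, 6, 9, 63, 117]
items[-3] = items[0]+items[0] = 54+54 = 108 → [54, 0, 1, 6, 108, 63, 117]
reverse → [117, 63, 108, 6, 1, 0, 54]
items[3] = items[0]-items[5] = 117-0 = 117 → [117, 63, 108, 117, 1, 0, 54]
items[-2]-items[-1] = 0-54 = -54

-54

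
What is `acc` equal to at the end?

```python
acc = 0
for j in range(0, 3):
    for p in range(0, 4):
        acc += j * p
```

j=0,p=0: acc = 0+0 = 0
j=0,p=1: acc = 0+0 = 0
j=0,p=2: acc = 0+0 = 0
j=0,p=3: acc = 0+0 = 0
j=1,p=0: acc = 0+0 = 0
j=1,p=1: acc = 0+1 = 1
j=1,p=2: acc = 1+2 = 3
j=1,p=3: acc = 3+3 = 6
j=2,p=0: acc = 6+0 = 6
j=2,p=1: acc = 6+2 = 8
j=2,p=2: acc = 8+4 = 12
j=2,p=3: acc = 12+6 = 18

18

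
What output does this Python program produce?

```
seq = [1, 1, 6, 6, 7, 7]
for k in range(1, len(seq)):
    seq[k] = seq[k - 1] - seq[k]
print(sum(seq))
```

-62

k=1: seq[1] = 1-1 = 0 → [1, 0, 6, 6, 7, 7]
k=2: seq[2] = 0-6 = -6 → [1, 0, -6, 6, 7, 7]
k=3: seq[3] = (-6)-6 = -12 → [1, 0, -6, -12, 7, 7]
k=4: seq[4] = (-12)-7 = -19 → [1, 0, -6, -12, -19, 7]
k=5: seq[5] = (-19)-7 = -26 → [1, 0, -6, -12, -19, -26]
sum = -62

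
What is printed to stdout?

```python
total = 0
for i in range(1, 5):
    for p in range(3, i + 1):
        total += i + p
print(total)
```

i=3,p=3: total = 0+6 = 6
i=4,p=3: total = 6+7 = 13
i=4,p=4: total = 13+8 = 21

21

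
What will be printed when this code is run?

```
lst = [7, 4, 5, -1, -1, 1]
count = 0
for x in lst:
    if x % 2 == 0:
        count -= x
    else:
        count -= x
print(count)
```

x=7: not even, count = 0-7 = -7
x=4: even, count = (-7)-4 = -11
x=5: not even, count = (-11)-5 = -16
x=-1: not even, count = (-16)-(-1) = -15
x=-1: not even, count = (-15)-(-1) = -14
x=1: not even, count = (-14)-1 = -15

-15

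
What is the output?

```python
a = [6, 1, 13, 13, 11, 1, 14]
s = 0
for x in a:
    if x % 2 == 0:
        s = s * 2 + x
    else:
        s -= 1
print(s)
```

x=6: even, s = 0*2+6 = 6
x=1: not even, s = 6-1 = 5
x=13: not even, s = 5-1 = 4
x=13: not even, s = 4-1 = 3
x=11: not even, s = 3-1 = 2
x=1: not even, s = 2-1 = 1
x=14: even, s = 1*2+14 = 16

16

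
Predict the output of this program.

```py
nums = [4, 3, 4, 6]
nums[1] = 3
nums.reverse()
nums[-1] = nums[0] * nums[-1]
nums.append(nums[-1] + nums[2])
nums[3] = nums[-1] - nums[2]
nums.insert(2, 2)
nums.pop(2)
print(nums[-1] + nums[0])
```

33

nums[1] = 3 → [4, 3, 4, 6]
reverse → [6, 4, 3, 4]
nums[-1] = nums[0]*nums[-1] = 6*4 = 24 → [6, 4, 3, 24]
append nums[-1]+nums[2] = 24+3 = 27 → [6, 4, 3, 24, 27]
nums[3] = nums[-1]-nums[2] = 27-3 = 24 → [6, 4, 3, 24, 27]
insert 2 at 2 → [6, 4, 2, 3, 24, 27]
pop(2) removes 2 → [6, 4, 3, 24, 27]
nums[-1]+nums[0] = 27+6 = 33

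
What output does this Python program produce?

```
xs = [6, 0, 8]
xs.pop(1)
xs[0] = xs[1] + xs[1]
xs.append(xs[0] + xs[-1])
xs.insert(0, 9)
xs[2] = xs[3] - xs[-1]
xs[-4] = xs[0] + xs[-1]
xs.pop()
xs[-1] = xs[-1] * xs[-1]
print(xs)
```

pop(1) removes 0 → [6, 8]
xs[0] = xs[1]+xs[1] = 8+8 = 16 → [16, 8]
append xs[0]+xs[-1] = 16+8 = 24 → [16, 8, 24]
insert 9 at 0 → [9, 16, 8, 24]
xs[2] = xs[3]-xs[-1] = 24-24 = 0 → [9, 16, 0, 24]
xs[-4] = xs[0]+xs[-1] = 9+24 = 33 → [33, 16, 0, 24]
pop() removes 24 → [33, 16, 0]
xs[-1] = xs[-1]*xs[-1] = 0*0 = 0 → [33, 16, 0]

[33, 16, 0]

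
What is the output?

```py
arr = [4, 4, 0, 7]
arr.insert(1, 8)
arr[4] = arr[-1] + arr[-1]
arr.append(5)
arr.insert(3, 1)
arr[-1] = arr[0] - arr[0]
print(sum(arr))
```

insert 8 at 1 → [4, 8, 4, 0, 7]
arr[4] = arr[-1]+arr[-1] = 7+7 = 14 → [4, 8, 4, 0, 14]
append 5 → [4, 8, 4, 0, 14, 5]
insert 1 at 3 → [4, 8, 4, 1, 0, 14, 5]
arr[-1] = arr[0]-arr[0] = 4-4 = 0 → [4, 8, 4, 1, 0, 14, 0]
sum = 31

31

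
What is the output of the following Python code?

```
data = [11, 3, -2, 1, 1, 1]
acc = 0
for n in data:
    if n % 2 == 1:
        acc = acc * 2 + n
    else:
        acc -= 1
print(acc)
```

n=11: odd, acc = 0*2+11 = 11
n=3: odd, acc = 11*2+3 = 25
n=-2: not odd, acc = 25-1 = 24
n=1: odd, acc = 24*2+1 = 49
n=1: odd, acc = 49*2+1 = 99
n=1: odd, acc = 99*2+1 = 199

199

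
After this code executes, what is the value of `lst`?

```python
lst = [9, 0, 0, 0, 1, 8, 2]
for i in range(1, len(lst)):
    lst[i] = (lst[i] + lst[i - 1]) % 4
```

i=1: lst[1] = (0+9)%4 = 1 → [9, 1, 0, 0, 1, 8, 2]
i=2: lst[2] = (0+1)%4 = 1 → [9, 1, 1, 0, 1, 8, 2]
i=3: lst[3] = (0+1)%4 = 1 → [9, 1, 1, 1, 1, 8, 2]
i=4: lst[4] = (1+1)%4 = 2 → [9, 1, 1, 1, 2, 8, 2]
i=5: lst[5] = (8+2)%4 = 2 → [9, 1, 1, 1, 2, 2, 2]
i=6: lst[6] = (2+2)%4 = 0 → [9, 1, 1, 1, 2, 2, 0]

[9, 1, 1, 1, 2, 2, 0]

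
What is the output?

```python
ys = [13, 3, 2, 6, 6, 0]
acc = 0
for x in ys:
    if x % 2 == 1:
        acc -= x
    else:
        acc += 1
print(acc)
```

-12

x=13: odd, acc = 0-13 = -13
x=3: odd, acc = (-13)-3 = -16
x=2: not odd, acc = (-16)+1 = -15
x=6: not odd, acc = (-15)+1 = -14
x=6: not odd, acc = (-14)+1 = -13
x=0: not odd, acc = (-13)+1 = -12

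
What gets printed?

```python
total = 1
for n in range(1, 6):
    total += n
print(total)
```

16

n=1: total = 1+1 = 2
n=2: total = 2+2 = 4
n=3: total = 4+3 = 7
n=4: total = 7+4 = 11
n=5: total = 11+5 = 16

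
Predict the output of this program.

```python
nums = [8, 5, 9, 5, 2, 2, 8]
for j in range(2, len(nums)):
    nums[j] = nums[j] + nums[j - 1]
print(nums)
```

[8, 5, 14, 19, 21, 23, 31]

j=2: nums[2] = 9+5 = 14 → [8, 5, 14, 5, 2, 2, 8]
j=3: nums[3] = 5+14 = 19 → [8, 5, 14, 19, 2, 2, 8]
j=4: nums[4] = 2+19 = 21 → [8, 5, 14, 19, 21, 2, 8]
j=5: nums[5] = 2+21 = 23 → [8, 5, 14, 19, 21, 23, 8]
j=6: nums[6] = 8+23 = 31 → [8, 5, 14, 19, 21, 23, 31]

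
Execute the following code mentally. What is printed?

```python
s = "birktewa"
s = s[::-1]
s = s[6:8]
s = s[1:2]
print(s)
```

b

reverse → 'awetkrib'
slice [6:8] → 'ib'
slice [1:2] → 'b'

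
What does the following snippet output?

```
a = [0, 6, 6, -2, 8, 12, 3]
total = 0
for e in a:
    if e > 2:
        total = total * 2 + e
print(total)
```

203

e=0: not >2
e=6: >2, total = 0*2+6 = 6
e=6: >2, total = 6*2+6 = 18
e=-2: not >2
e=8: >2, total = 18*2+8 = 44
e=12: >2, total = 44*2+12 = 100
e=3: >2, total = 100*2+3 = 203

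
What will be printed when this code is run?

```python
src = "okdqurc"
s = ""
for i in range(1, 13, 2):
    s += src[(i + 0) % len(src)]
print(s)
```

i=1: add src[1]='k' → 'k'
i=3: add src[3]='q' → 'kq'
i=5: add src[5]='r' → 'kqr'
i=7: add src[0]='o' → 'kqro'
i=9: add src[2]='d' → 'kqrod'
i=11: add src[4]='u' → 'kqrodu'

kqrodu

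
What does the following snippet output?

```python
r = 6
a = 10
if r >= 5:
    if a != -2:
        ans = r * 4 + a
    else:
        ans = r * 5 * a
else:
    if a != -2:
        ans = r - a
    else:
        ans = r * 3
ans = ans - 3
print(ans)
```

31

r=6, a=10
r >= 5 is True; a != -2 is True
→ ans = r * 4 + a = 34
ans = 34-3 = 31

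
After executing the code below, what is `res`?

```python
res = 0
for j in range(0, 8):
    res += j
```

j=0: res = 0+0 = 0
j=1: res = 0+1 = 1
j=2: res = 1+2 = 3
j=3: res = 3+3 = 6
j=4: res = 6+4 = 10
j=5: res = 10+5 = 15
j=6: res = 15+6 = 21
j=7: res = 21+7 = 28

28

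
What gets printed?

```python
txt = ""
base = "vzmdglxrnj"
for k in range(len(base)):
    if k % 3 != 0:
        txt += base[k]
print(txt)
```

zmglrn

k=0: skip
k=1: add 'z' → 'z'
k=2: add 'm' → 'zm'
k=3: skip
k=4: add 'g' → 'zmg'
k=5: add 'l' → 'zmgl'
k=6: skip
k=7: add 'r' → 'zmglr'
k=8: add 'n' → 'zmglrn'
k=9: skip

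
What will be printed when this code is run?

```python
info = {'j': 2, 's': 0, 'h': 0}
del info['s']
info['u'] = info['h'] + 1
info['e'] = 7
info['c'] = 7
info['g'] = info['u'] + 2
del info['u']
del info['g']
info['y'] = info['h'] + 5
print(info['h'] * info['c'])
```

del 's' → {'j': 2, 'h': 0}
info['u'] = info['h']+1 = 1 → {'j': 2, 'h': 0, 'u': 1}
info['e'] = 7 → {'j': 2, 'h': 0, 'u': 1, 'e': 7}
info['c'] = 7 → {'j': 2, 'h': 0, 'u': 1, 'e': 7, 'c': 7}
info['g'] = info['u']+2 = 3 → {'j': 2, 'h': 0, 'u': 1, 'e': 7, 'c': 7, 'g': 3}
del 'u' → {'j': 2, 'h': 0, 'e': 7, 'c': 7, 'g': 3}
del 'g' → {'j': 2, 'h': 0, 'e': 7, 'c': 7}
info['y'] = info['h']+5 = 5 → {'j': 2, 'h': 0, 'e': 7, 'c': 7, 'y': 5}
info['h']*info['c'] = 0*7 = 0

0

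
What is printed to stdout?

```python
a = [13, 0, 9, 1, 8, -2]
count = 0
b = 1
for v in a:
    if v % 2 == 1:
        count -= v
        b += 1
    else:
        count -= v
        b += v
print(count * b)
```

v=13: odd, count = 0-13 = -13; b=2
v=0: not odd, count = (-13)-0 = -13; b=2
v=9: odd, count = (-13)-9 = -22; b=3
v=1: odd, count = (-22)-1 = -23; b=4
v=8: not odd, count = (-23)-8 = -31; b=12
v=-2: not odd, count = (-31)-(-2) = -29; b=10
count*b = (-29)*10 = -290

-290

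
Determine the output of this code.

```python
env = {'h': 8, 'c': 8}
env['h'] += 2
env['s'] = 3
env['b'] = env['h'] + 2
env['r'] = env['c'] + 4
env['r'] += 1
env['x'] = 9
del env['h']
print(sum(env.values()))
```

45

env['h'] = 8+2 = 10 → {'h': 10, 'c': 8}
env['s'] = 3 → {'h': 10, 'c': 8, 's': 3}
env['b'] = env['h']+2 = 12 → {'h': 10, 'c': 8, 's': 3, 'b': 12}
env['r'] = env['c']+4 = 12 → {'h': 10, 'c': 8, 's': 3, 'b': 12, 'r': 12}
env['r'] = 12+1 = 13 → {'h': 10, 'c': 8, 's': 3, 'b': 12, 'r': 13}
env['x'] = 9 → {'h': 10, 'c': 8, 's': 3, 'b': 12, 'r': 13, 'x': 9}
del 'h' → {'c': 8, 's': 3, 'b': 12, 'r': 13, 'x': 9}
sum of values = 45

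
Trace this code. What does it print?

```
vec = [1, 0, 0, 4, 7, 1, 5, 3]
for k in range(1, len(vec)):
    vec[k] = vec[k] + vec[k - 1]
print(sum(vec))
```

k=1: vec[1] = 0+1 = 1 → [1, 1, 0, 4, 7, 1, 5, 3]
k=2: vec[2] = 0+1 = 1 → [1, 1, 1, 4, 7, 1, 5, 3]
k=3: vec[3] = 4+1 = 5 → [1, 1, 1, 5, 7, 1, 5, 3]
k=4: vec[4] = 7+5 = 12 → [1, 1, 1, 5, 12, 1, 5, 3]
k=5: vec[5] = 1+12 = 13 → [1, 1, 1, 5, 12, 13, 5, 3]
k=6: vec[6] = 5+13 = 18 → [1, 1, 1, 5, 12, 13, 18, 3]
k=7: vec[7] = 3+18 = 21 → [1, 1, 1, 5, 12, 13, 18, 21]
sum = 72

72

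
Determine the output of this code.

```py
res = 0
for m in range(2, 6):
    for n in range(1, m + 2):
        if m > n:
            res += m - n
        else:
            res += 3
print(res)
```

m=2,n=1: 2>1, res = 0+1 = 1
m=2,n=2: not 2>2, res = 1+3 = 4
m=2,n=3: not 2>3, res = 4+3 = 7
m=3,n=1: 3>1, res = 7+2 = 9
m=3,n=2: 3>2, res = 9+1 = 10
m=3,n=3: not 3>3, res = 10+3 = 13
m=3,n=4: not 3>4, res = 13+3 = 16
m=4,n=1: 4>1, res = 16+3 = 19
m=4,n=2: 4>2, res = 19+2 = 21
m=4,n=3: 4>3, res = 21+1 = 22
m=4,n=4: not 4>4, res = 22+3 = 25
m=4,n=5: not 4>5, res = 25+3 = 28
m=5,n=1: 5>1, res = 28+4 = 32
m=5,n=2: 5>2, res = 32+3 = 35
m=5,n=3: 5>3, res = 35+2 = 37
m=5,n=4: 5>4, res = 37+1 = 38
m=5,n=5: not 5>5, res = 38+3 = 41
m=5,n=6: not 5>6, res = 41+3 = 44

44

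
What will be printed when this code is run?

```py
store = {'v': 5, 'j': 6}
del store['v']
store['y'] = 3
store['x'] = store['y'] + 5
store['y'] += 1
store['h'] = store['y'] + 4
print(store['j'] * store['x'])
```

del 'v' → {'j': 6}
store['y'] = 3 → {'j': 6, 'y': 3}
store['x'] = store['y']+5 = 8 → {'j': 6, 'y': 3, 'x': 8}
store['y'] = 3+1 = 4 → {'j': 6, 'y': 4, 'x': 8}
store['h'] = store['y']+4 = 8 → {'j': 6, 'y': 4, 'x': 8, 'h': 8}
store['j']*store['x'] = 6*8 = 48

48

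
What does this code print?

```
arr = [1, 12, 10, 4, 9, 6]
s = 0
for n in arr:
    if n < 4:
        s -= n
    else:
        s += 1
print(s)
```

n=1: <4, s = 0-1 = -1
n=12: not <4, s = (-1)+1 = 0
n=10: not <4, s = 0+1 = 1
n=4: not <4, s = 1+1 = 2
n=9: not <4, s = 2+1 = 3
n=6: not <4, s = 3+1 = 4

4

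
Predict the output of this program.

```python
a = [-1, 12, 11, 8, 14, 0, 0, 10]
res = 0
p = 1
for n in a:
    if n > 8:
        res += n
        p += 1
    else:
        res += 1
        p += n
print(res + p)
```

n=-1: not >8, res = 0+1 = 1; p=0
n=12: >8, res = 1+12 = 13; p=1
n=11: >8, res = 13+11 = 24; p=2
n=8: not >8, res = 24+1 = 25; p=10
n=14: >8, res = 25+14 = 39; p=11
n=0: not >8, res = 39+1 = 40; p=11
n=0: not >8, res = 40+1 = 41; p=11
n=10: >8, res = 41+10 = 51; p=12
res+p = 51+12 = 63

63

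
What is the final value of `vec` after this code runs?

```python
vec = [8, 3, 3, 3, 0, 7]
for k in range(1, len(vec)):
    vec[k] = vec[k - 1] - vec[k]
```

k=1: vec[1] = 8-3 = 5 → [8, 5, 3, 3, 0, 7]
k=2: vec[2] = 5-3 = 2 → [8, 5, 2, 3, 0, 7]
k=3: vec[3] = 2-3 = -1 → [8, 5, 2, -1, 0, 7]
k=4: vec[4] = (-1)-0 = -1 → [8, 5, 2, -1, -1, 7]
k=5: vec[5] = (-1)-7 = -8 → [8, 5, 2, -1, -1, -8]

[8, 5, 2, -1, -1, -8]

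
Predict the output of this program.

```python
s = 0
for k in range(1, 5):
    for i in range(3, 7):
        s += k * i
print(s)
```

180

k=1,i=3: s = 0+3 = 3
k=1,i=4: s = 3+4 = 7
k=1,i=5: s = 7+5 = 12
k=1,i=6: s = 12+6 = 18
k=2,i=3: s = 18+6 = 24
k=2,i=4: s = 24+8 = 32
k=2,i=5: s = 32+10 = 42
k=2,i=6: s = 42+12 = 54
k=3,i=3: s = 54+9 = 63
k=3,i=4: s = 63+12 = 75
k=3,i=5: s = 75+15 = 90
k=3,i=6: s = 90+18 = 108
k=4,i=3: s = 108+12 = 120
k=4,i=4: s = 120+16 = 136
k=4,i=5: s = 136+20 = 156
k=4,i=6: s = 156+24 = 180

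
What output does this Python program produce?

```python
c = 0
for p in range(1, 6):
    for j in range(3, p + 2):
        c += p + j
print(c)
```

p=2,j=3: c = 0+5 = 5
p=3,j=3: c = 5+6 = 11
p=3,j=4: c = 11+7 = 18
p=4,j=3: c = 18+7 = 25
p=4,j=4: c = 25+8 = 33
p=4,j=5: c = 33+9 = 42
p=5,j=3: c = 42+8 = 50
p=5,j=4: c = 50+9 = 59
p=5,j=5: c = 59+10 = 69
p=5,j=6: c = 69+11 = 80

80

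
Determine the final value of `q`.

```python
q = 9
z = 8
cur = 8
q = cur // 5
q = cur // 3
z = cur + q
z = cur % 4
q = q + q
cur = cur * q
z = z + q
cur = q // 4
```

4

q = 8//5 = 1
q = 8//3 = 2
z = 8+2 = 10
z = 8%4 = 0
q = 2+2 = 4
cur = 8*4 = 32
z = 0+4 = 4
cur = 4//4 = 1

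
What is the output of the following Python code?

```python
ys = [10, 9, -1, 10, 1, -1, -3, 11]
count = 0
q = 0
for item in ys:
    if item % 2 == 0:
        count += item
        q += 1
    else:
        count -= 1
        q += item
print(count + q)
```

item=10: even, count = 0+10 = 10; q=1
item=9: not even, count = 10-1 = 9; q=10
item=-1: not even, count = 9-1 = 8; q=9
item=10: even, count = 8+10 = 18; q=10
item=1: not even, count = 18-1 = 17; q=11
item=-1: not even, count = 17-1 = 16; q=10
item=-3: not even, count = 16-1 = 15; q=7
item=11: not even, count = 15-1 = 14; q=18
count+q = 14+18 = 32

32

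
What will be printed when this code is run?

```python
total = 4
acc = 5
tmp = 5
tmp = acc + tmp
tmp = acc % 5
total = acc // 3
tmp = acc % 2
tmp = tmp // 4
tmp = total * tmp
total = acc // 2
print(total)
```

tmp = 5+5 = 10
tmp = 5%5 = 0
total = 5//3 = 1
tmp = 5%2 = 1
tmp = 1//4 = 0
tmp = 1*0 = 0
total = 5//2 = 2

2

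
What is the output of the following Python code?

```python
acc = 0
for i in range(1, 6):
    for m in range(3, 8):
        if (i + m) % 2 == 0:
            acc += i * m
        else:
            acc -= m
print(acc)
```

i=1,m=3: even sum, acc = 0+3 = 3
i=1,m=4: odd sum, acc = 3-4 = -1
i=1,m=5: even sum, acc = (-1)+5 = 4
i=1,m=6: odd sum, acc = 4-6 = -2
i=1,m=7: even sum, acc = (-2)+7 = 5
i=2,m=3: odd sum, acc = 5-3 = 2
i=2,m=4: even sum, acc = 2+8 = 10
i=2,m=5: odd sum, acc = 10-5 = 5
i=2,m=6: even sum, acc = 5+12 = 17
i=2,m=7: odd sum, acc = 17-7 = 10
i=3,m=3: even sum, acc = 10+9 = 19
i=3,m=4: odd sum, acc = 19-4 = 15
i=3,m=5: even sum, acc = 15+15 = 30
i=3,m=6: odd sum, acc = 30-6 = 24
i=3,m=7: even sum, acc = 24+21 = 45
i=4,m=3: odd sum, acc = 45-3 = 42
i=4,m=4: even sum, acc = 42+16 = 58
i=4,m=5: odd sum, acc = 58-5 = 53
i=4,m=6: even sum, acc = 53+24 = 77
i=4,m=7: odd sum, acc = 77-7 = 70
i=5,m=3: even sum, acc = 70+15 = 85
i=5,m=4: odd sum, acc = 85-4 = 81
i=5,m=5: even sum, acc = 81+25 = 106
i=5,m=6: odd sum, acc = 106-6 = 100
i=5,m=7: even sum, acc = 100+35 = 135

135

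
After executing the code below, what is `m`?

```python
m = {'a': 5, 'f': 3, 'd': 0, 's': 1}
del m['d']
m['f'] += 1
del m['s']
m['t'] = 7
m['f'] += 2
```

{'a': 5, 'f': 6, 't': 7}

del 'd' → {'a': 5, 'f': 3, 's': 1}
m['f'] = 3+1 = 4 → {'a': 5, 'f': 4, 's': 1}
del 's' → {'a': 5, 'f': 4}
m['t'] = 7 → {'a': 5, 'f': 4, 't': 7}
m['f'] = 4+2 = 6 → {'a': 5, 'f': 6, 't': 7}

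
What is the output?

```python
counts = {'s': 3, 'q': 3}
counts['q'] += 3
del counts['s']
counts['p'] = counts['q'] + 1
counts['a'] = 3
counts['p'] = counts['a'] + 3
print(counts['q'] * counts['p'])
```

counts['q'] = 3+3 = 6 → {'s': 3, 'q': 6}
del 's' → {'q': 6}
counts['p'] = counts['q']+1 = 7 → {'q': 6, 'p': 7}
counts['a'] = 3 → {'q': 6, 'p': 7, 'a': 3}
counts['p'] = counts['a']+3 = 6 → {'q': 6, 'p': 6, 'a': 3}
counts['q']*counts['p'] = 6*6 = 36

36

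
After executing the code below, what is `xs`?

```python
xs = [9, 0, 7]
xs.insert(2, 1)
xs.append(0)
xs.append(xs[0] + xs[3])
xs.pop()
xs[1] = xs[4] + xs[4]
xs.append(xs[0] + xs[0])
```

insert 1 at 2 → [9, 0, 1, 7]
append 0 → [9, 0, 1, 7, 0]
append xs[0]+xs[3] = 9+7 = 16 → [9, 0, 1, 7, 0, 16]
pop() removes 16 → [9, 0, 1, 7, 0]
xs[1] = xs[4]+xs[4] = 0+0 = 0 → [9, 0, 1, 7, 0]
append xs[0]+xs[0] = 9+9 = 18 → [9, 0, 1, 7, 0, 18]

[9, 0, 1, 7, 0, 18]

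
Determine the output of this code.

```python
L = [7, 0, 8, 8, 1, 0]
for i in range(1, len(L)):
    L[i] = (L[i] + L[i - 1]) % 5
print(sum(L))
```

20

i=1: L[1] = (0+7)%5 = 2 → [7, 2, 8, 8, 1, 0]
i=2: L[2] = (8+2)%5 = 0 → [7, 2, 0, 8, 1, 0]
i=3: L[3] = (8+0)%5 = 3 → [7, 2, 0, 3, 1, 0]
i=4: L[4] = (1+3)%5 = 4 → [7, 2, 0, 3, 4, 0]
i=5: L[5] = (0+4)%5 = 4 → [7, 2, 0, 3, 4, 4]
sum = 20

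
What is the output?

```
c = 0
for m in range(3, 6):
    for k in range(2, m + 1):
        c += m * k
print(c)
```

m=3,k=2: c = 0+6 = 6
m=3,k=3: c = 6+9 = 15
m=4,k=2: c = 15+8 = 23
m=4,k=3: c = 23+12 = 35
m=4,k=4: c = 35+16 = 51
m=5,k=2: c = 51+10 = 61
m=5,k=3: c = 61+15 = 76
m=5,k=4: c = 76+20 = 96
m=5,k=5: c = 96+25 = 121

121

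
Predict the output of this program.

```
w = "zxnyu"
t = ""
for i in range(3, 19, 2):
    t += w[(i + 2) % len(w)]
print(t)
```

i=3: add w[0]='z' → 'z'
i=5: add w[2]='n' → 'zn'
i=7: add w[4]='u' → 'znu'
i=9: add w[1]='x' → 'znux'
i=11: add w[3]='y' → 'znuxy'
i=13: add w[0]='z' → 'znuxyz'
i=15: add w[2]='n' → 'znuxyzn'
i=17: add w[4]='u' → 'znuxyznu'

znuxyznu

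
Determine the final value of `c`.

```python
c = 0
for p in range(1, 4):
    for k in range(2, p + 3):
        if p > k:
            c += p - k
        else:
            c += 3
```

25

p=1,k=2: not 1>2, c = 0+3 = 3
p=1,k=3: not 1>3, c = 3+3 = 6
p=2,k=2: not 2>2, c = 6+3 = 9
p=2,k=3: not 2>3, c = 9+3 = 12
p=2,k=4: not 2>4, c = 12+3 = 15
p=3,k=2: 3>2, c = 15+1 = 16
p=3,k=3: not 3>3, c = 16+3 = 19
p=3,k=4: not 3>4, c = 19+3 = 22
p=3,k=5: not 3>5, c = 22+3 = 25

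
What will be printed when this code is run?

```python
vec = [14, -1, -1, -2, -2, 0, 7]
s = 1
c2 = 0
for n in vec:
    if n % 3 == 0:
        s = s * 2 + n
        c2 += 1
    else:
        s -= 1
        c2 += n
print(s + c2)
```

n=14: not %3==0, s = 1-1 = 0; c2=14
n=-1: not %3==0, s = 0-1 = -1; c2=13
n=-1: not %3==0, s = (-1)-1 = -2; c2=12
n=-2: not %3==0, s = (-2)-1 = -3; c2=10
n=-2: not %3==0, s = (-3)-1 = -4; c2=8
n=0: %3==0, s = (-4)*2+0 = -8; c2=9
n=7: not %3==0, s = (-8)-1 = -9; c2=16
s+c2 = (-9)+16 = 7

7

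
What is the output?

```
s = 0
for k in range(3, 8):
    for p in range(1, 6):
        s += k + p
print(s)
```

k=3,p=1: s = 0+4 = 4
k=3,p=2: s = 4+5 = 9
k=3,p=3: s = 9+6 = 15
k=3,p=4: s = 15+7 = 22
k=3,p=5: s = 22+8 = 30
k=4,p=1: s = 30+5 = 35
k=4,p=2: s = 35+6 = 41
k=4,p=3: s = 41+7 = 48
k=4,p=4: s = 48+8 = 56
k=4,p=5: s = 56+9 = 65
k=5,p=1: s = 65+6 = 71
k=5,p=2: s = 71+7 = 78
k=5,p=3: s = 78+8 = 86
k=5,p=4: s = 86+9 = 95
k=5,p=5: s = 95+10 = 105
k=6,p=1: s = 105+7 = 112
k=6,p=2: s = 112+8 = 120
k=6,p=3: s = 120+9 = 129
k=6,p=4: s = 129+10 = 139
k=6,p=5: s = 139+11 = 150
k=7,p=1: s = 150+8 = 158
k=7,p=2: s = 158+9 = 167
k=7,p=3: s = 167+10 = 177
k=7,p=4: s = 177+11 = 188
k=7,p=5: s = 188+12 = 200

200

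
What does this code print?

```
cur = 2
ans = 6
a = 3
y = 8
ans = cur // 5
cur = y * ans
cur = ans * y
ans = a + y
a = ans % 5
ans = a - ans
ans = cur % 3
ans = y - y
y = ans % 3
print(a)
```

ans = 2//5 = 0
cur = 8*0 = 0
cur = 0*8 = 0
ans = 3+8 = 11
a = 11%5 = 1
ans = 1-11 = -10
ans = 0%3 = 0
ans = 8-8 = 0
y = 0%3 = 0

1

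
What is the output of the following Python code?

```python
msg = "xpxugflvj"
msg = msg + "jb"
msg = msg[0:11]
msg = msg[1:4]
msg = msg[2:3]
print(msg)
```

u

+ 'jb' → 'xpxugflvjjb'
slice [0:11] → 'xpxugflvjjb'
slice [1:4] → 'pxu'
slice [2:3] → 'u'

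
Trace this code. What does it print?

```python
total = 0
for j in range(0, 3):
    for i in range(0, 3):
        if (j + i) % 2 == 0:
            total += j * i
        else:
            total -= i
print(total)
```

j=0,i=0: even sum, total = 0+0 = 0
j=0,i=1: odd sum, total = 0-1 = -1
j=0,i=2: even sum, total = (-1)+0 = -1
j=1,i=0: odd sum, total = (-1)-0 = -1
j=1,i=1: even sum, total = (-1)+1 = 0
j=1,i=2: odd sum, total = 0-2 = -2
j=2,i=0: even sum, total = (-2)+0 = -2
j=2,i=1: odd sum, total = (-2)-1 = -3
j=2,i=2: even sum, total = (-3)+4 = 1

1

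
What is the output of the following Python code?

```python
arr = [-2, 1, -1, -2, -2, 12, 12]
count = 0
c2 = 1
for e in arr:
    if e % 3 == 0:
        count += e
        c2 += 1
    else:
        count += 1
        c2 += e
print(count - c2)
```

32

e=-2: not %3==0, count = 0+1 = 1; c2=-1
e=1: not %3==0, count = 1+1 = 2; c2=0
e=-1: not %3==0, count = 2+1 = 3; c2=-1
e=-2: not %3==0, count = 3+1 = 4; c2=-3
e=-2: not %3==0, count = 4+1 = 5; c2=-5
e=12: %3==0, count = 5+12 = 17; c2=-4
e=12: %3==0, count = 17+12 = 29; c2=-3
count-c2 = 29-(-3) = 32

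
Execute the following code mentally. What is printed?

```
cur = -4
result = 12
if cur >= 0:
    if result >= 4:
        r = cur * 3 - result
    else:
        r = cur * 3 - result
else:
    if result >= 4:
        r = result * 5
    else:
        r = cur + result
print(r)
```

60

cur=-4, result=12
cur >= 0 is False; result >= 4 is True
→ r = result * 5 = 60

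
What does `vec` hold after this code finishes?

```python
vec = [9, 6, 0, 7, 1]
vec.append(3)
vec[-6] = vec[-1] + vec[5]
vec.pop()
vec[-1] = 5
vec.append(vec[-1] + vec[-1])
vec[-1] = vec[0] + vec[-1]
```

[6, 6, 0, 7, 5, 16]

append 3 → [9, 6, 0, 7, 1, 3]
vec[-6] = vec[-1]+vec[5] = 3+3 = 6 → [6, 6, 0, 7, 1, 3]
pop() removes 3 → [6, 6, 0, 7, 1]
vec[-1] = 5 → [6, 6, 0, 7, 5]
append vec[-1]+vec[-1] = 5+5 = 10 → [6, 6, 0, 7, 5, 10]
vec[-1] = vec[0]+vec[-1] = 6+10 = 16 → [6, 6, 0, 7, 5, 16]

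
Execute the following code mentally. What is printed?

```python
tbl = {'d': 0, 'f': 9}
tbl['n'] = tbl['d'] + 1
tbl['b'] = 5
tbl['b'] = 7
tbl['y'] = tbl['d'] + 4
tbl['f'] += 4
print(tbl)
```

{'d': 0, 'f': 13, 'n': 1, 'b': 7, 'y': 4}

tbl['n'] = tbl['d']+1 = 1 → {'d': 0, 'f': 9, 'n': 1}
tbl['b'] = 5 → {'d': 0, 'f': 9, 'n': 1, 'b': 5}
tbl['b'] = 7 → {'d': 0, 'f': 9, 'n': 1, 'b': 7}
tbl['y'] = tbl['d']+4 = 4 → {'d': 0, 'f': 9, 'n': 1, 'b': 7, 'y': 4}
tbl['f'] = 9+4 = 13 → {'d': 0, 'f': 13, 'n': 1, 'b': 7, 'y': 4}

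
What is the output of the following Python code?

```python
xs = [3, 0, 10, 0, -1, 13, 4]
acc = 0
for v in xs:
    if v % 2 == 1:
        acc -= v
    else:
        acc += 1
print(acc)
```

v=3: odd, acc = 0-3 = -3
v=0: not odd, acc = (-3)+1 = -2
v=10: not odd, acc = (-2)+1 = -1
v=0: not odd, acc = (-1)+1 = 0
v=-1: odd, acc = 0-(-1) = 1
v=13: odd, acc = 1-13 = -12
v=4: not odd, acc = (-12)+1 = -11

-11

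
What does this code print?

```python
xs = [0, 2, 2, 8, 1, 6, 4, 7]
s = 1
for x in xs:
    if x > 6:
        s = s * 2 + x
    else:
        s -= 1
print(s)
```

x=0: not >6, s = 1-1 = 0
x=2: not >6, s = 0-1 = -1
x=2: not >6, s = (-1)-1 = -2
x=8: >6, s = (-2)*2+8 = 4
x=1: not >6, s = 4-1 = 3
x=6: not >6, s = 3-1 = 2
x=4: not >6, s = 2-1 = 1
x=7: >6, s = 1*2+7 = 9

9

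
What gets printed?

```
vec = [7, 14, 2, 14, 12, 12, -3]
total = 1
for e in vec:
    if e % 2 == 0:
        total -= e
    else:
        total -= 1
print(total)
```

e=7: not even, total = 1-1 = 0
e=14: even, total = 0-14 = -14
e=2: even, total = (-14)-2 = -16
e=14: even, total = (-16)-14 = -30
e=12: even, total = (-30)-12 = -42
e=12: even, total = (-42)-12 = -54
e=-3: not even, total = (-54)-1 = -55

-55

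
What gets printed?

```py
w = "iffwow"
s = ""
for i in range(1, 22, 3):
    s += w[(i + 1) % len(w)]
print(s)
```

fwfwfwf

i=1: add w[2]='f' → 'f'
i=4: add w[5]='w' → 'fw'
i=7: add w[2]='f' → 'fwf'
i=10: add w[5]='w' → 'fwfw'
i=13: add w[2]='f' → 'fwfwf'
i=16: add w[5]='w' → 'fwfwfw'
i=19: add w[2]='f' → 'fwfwfwf'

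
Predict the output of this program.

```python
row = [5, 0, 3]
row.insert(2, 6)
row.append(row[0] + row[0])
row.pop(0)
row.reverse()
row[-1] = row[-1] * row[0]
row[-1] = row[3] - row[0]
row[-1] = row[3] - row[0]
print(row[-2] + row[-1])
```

-14

insert 6 at 2 → [5, 0, 6, 3]
append row[0]+row[0] = 5+5 = 10 → [5, 0, 6, 3, 10]
pop(0) removes 5 → [0, 6, 3, 10]
reverse → [10, 3, 6, 0]
row[-1] = row[-1]*row[0] = 0*10 = 0 → [10, 3, 6, 0]
row[-1] = row[3]-row[0] = 0-10 = -10 → [10, 3, 6, -10]
row[-1] = row[3]-row[0] = (-10)-10 = -20 → [10, 3, 6, -20]
row[-2]+row[-1] = 6+(-20) = -14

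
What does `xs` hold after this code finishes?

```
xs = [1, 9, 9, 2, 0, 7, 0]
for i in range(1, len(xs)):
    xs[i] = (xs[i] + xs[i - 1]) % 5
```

i=1: xs[1] = (9+1)%5 = 0 → [1, 0, 9, 2, 0, 7, 0]
i=2: xs[2] = (9+0)%5 = 4 → [1, 0, 4, 2, 0, 7, 0]
i=3: xs[3] = (2+4)%5 = 1 → [1, 0, 4, 1, 0, 7, 0]
i=4: xs[4] = (0+1)%5 = 1 → [1, 0, 4, 1, 1, 7, 0]
i=5: xs[5] = (7+1)%5 = 3 → [1, 0, 4, 1, 1, 3, 0]
i=6: xs[6] = (0+3)%5 = 3 → [1, 0, 4, 1, 1, 3, 3]

[1, 0, 4, 1, 1, 3, 3]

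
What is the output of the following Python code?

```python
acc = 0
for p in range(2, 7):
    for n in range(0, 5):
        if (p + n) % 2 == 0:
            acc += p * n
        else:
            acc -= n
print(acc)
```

80

p=2,n=0: even sum, acc = 0+0 = 0
p=2,n=1: odd sum, acc = 0-1 = -1
p=2,n=2: even sum, acc = (-1)+4 = 3
p=2,n=3: odd sum, acc = 3-3 = 0
p=2,n=4: even sum, acc = 0+8 = 8
p=3,n=0: odd sum, acc = 8-0 = 8
p=3,n=1: even sum, acc = 8+3 = 11
p=3,n=2: odd sum, acc = 11-2 = 9
p=3,n=3: even sum, acc = 9+9 = 18
p=3,n=4: odd sum, acc = 18-4 = 14
p=4,n=0: even sum, acc = 14+0 = 14
p=4,n=1: odd sum, acc = 14-1 = 13
p=4,n=2: even sum, acc = 13+8 = 21
p=4,n=3: odd sum, acc = 21-3 = 18
p=4,n=4: even sum, acc = 18+16 = 34
p=5,n=0: odd sum, acc = 34-0 = 34
p=5,n=1: even sum, acc = 34+5 = 39
p=5,n=2: odd sum, acc = 39-2 = 37
p=5,n=3: even sum, acc = 37+15 = 52
p=5,n=4: odd sum, acc = 52-4 = 48
p=6,n=0: even sum, acc = 48+0 = 48
p=6,n=1: odd sum, acc = 48-1 = 47
p=6,n=2: even sum, acc = 47+12 = 59
p=6,n=3: odd sum, acc = 59-3 = 56
p=6,n=4: even sum, acc = 56+24 = 80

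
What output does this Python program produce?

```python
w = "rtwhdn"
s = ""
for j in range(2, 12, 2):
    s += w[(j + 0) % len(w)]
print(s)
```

wdrwd

j=2: add w[2]='w' → 'w'
j=4: add w[4]='d' → 'wd'
j=6: add w[0]='r' → 'wdr'
j=8: add w[2]='w' → 'wdrw'
j=10: add w[4]='d' → 'wdrwd'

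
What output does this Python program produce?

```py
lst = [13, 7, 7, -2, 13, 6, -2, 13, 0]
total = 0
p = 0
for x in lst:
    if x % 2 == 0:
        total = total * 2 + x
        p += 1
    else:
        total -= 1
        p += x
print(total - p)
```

x=13: not even, total = 0-1 = -1; p=13
x=7: not even, total = (-1)-1 = -2; p=20
x=7: not even, total = (-2)-1 = -3; p=27
x=-2: even, total = (-3)*2+(-2) = -8; p=28
x=13: not even, total = (-8)-1 = -9; p=41
x=6: even, total = (-9)*2+6 = -12; p=42
x=-2: even, total = (-12)*2+(-2) = -26; p=43
x=13: not even, total = (-26)-1 = -27; p=56
x=0: even, total = (-27)*2+0 = -54; p=57
total-p = (-54)-57 = -111

-111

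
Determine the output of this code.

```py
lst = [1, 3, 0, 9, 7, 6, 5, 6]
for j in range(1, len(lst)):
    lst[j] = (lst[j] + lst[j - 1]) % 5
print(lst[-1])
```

j=1: lst[1] = (3+1)%5 = 4 → [1, 4, 0, 9, 7, 6, 5, 6]
j=2: lst[2] = (0+4)%5 = 4 → [1, 4, 4, 9, 7, 6, 5, 6]
j=3: lst[3] = (9+4)%5 = 3 → [1, 4, 4, 3, 7, 6, 5, 6]
j=4: lst[4] = (7+3)%5 = 0 → [1, 4, 4, 3, 0, 6, 5, 6]
j=5: lst[5] = (6+0)%5 = 1 → [1, 4, 4, 3, 0, 1, 5, 6]
j=6: lst[6] = (5+1)%5 = 1 → [1, 4, 4, 3, 0, 1, 1, 6]
j=7: lst[7] = (6+1)%5 = 2 → [1, 4, 4, 3, 0, 1, 1, 2]

2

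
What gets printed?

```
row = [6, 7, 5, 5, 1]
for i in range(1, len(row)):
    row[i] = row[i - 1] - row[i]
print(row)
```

i=1: row[1] = 6-7 = -1 → [6, -1, 5, 5, 1]
i=2: row[2] = (-1)-5 = -6 → [6, -1, -6, 5, 1]
i=3: row[3] = (-6)-5 = -11 → [6, -1, -6, -11, 1]
i=4: row[4] = (-11)-1 = -12 → [6, -1, -6, -11, -12]

[6, -1, -6, -11, -12]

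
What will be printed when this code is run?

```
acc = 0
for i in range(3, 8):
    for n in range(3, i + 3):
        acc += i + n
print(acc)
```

265

i=3,n=3: acc = 0+6 = 6
i=3,n=4: acc = 6+7 = 13
i=3,n=5: acc = 13+8 = 21
i=4,n=3: acc = 21+7 = 28
i=4,n=4: acc = 28+8 = 36
i=4,n=5: acc = 36+9 = 45
i=4,n=6: acc = 45+10 = 55
i=5,n=3: acc = 55+8 = 63
i=5,n=4: acc = 63+9 = 72
i=5,n=5: acc = 72+10 = 82
i=5,n=6: acc = 82+11 = 93
i=5,n=7: acc = 93+12 = 105
i=6,n=3: acc = 105+9 = 114
i=6,n=4: acc = 114+10 = 124
i=6,n=5: acc = 124+11 = 135
i=6,n=6: acc = 135+12 = 147
i=6,n=7: acc = 147+13 = 160
i=6,n=8: acc = 160+14 = 174
i=7,n=3: acc = 174+10 = 184
i=7,n=4: acc = 184+11 = 195
i=7,n=5: acc = 195+12 = 207
i=7,n=6: acc = 207+13 = 220
i=7,n=7: acc = 220+14 = 234
i=7,n=8: acc = 234+15 = 249
i=7,n=9: acc = 249+16 = 265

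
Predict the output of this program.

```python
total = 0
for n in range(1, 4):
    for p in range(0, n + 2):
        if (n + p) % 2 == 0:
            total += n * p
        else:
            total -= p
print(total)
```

5

n=1,p=0: odd sum, total = 0-0 = 0
n=1,p=1: even sum, total = 0+1 = 1
n=1,p=2: odd sum, total = 1-2 = -1
n=2,p=0: even sum, total = (-1)+0 = -1
n=2,p=1: odd sum, total = (-1)-1 = -2
n=2,p=2: even sum, total = (-2)+4 = 2
n=2,p=3: odd sum, total = 2-3 = -1
n=3,p=0: odd sum, total = (-1)-0 = -1
n=3,p=1: even sum, total = (-1)+3 = 2
n=3,p=2: odd sum, total = 2-2 = 0
n=3,p=3: even sum, total = 0+9 = 9
n=3,p=4: odd sum, total = 9-4 = 5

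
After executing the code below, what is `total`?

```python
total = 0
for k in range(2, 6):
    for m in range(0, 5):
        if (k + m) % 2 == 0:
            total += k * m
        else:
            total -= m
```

48

k=2,m=0: even sum, total = 0+0 = 0
k=2,m=1: odd sum, total = 0-1 = -1
k=2,m=2: even sum, total = (-1)+4 = 3
k=2,m=3: odd sum, total = 3-3 = 0
k=2,m=4: even sum, total = 0+8 = 8
k=3,m=0: odd sum, total = 8-0 = 8
k=3,m=1: even sum, total = 8+3 = 11
k=3,m=2: odd sum, total = 11-2 = 9
k=3,m=3: even sum, total = 9+9 = 18
k=3,m=4: odd sum, total = 18-4 = 14
k=4,m=0: even sum, total = 14+0 = 14
k=4,m=1: odd sum, total = 14-1 = 13
k=4,m=2: even sum, total = 13+8 = 21
k=4,m=3: odd sum, total = 21-3 = 18
k=4,m=4: even sum, total = 18+16 = 34
k=5,m=0: odd sum, total = 34-0 = 34
k=5,m=1: even sum, total = 34+5 = 39
k=5,m=2: odd sum, total = 39-2 = 37
k=5,m=3: even sum, total = 37+15 = 52
k=5,m=4: odd sum, total = 52-4 = 48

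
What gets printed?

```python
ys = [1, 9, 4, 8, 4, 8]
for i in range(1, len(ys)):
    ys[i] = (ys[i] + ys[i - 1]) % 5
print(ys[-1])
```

4

i=1: ys[1] = (9+1)%5 = 0 → [1, 0, 4, 8, 4, 8]
i=2: ys[2] = (4+0)%5 = 4 → [1, 0, 4, 8, 4, 8]
i=3: ys[3] = (8+4)%5 = 2 → [1, 0, 4, 2, 4, 8]
i=4: ys[4] = (4+2)%5 = 1 → [1, 0, 4, 2, 1, 8]
i=5: ys[5] = (8+1)%5 = 4 → [1, 0, 4, 2, 1, 4]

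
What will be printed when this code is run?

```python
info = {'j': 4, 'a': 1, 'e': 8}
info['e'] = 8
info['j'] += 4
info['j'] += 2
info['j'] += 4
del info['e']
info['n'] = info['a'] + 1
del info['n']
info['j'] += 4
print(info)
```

{'j': 18, 'a': 1}

info['e'] = 8 → {'j': 4, 'a': 1, 'e': 8}
info['j'] = 4+4 = 8 → {'j': 8, 'a': 1, 'e': 8}
info['j'] = 8+2 = 10 → {'j': 10, 'a': 1, 'e': 8}
info['j'] = 10+4 = 14 → {'j': 14, 'a': 1, 'e': 8}
del 'e' → {'j': 14, 'a': 1}
info['n'] = info['a']+1 = 2 → {'j': 14, 'a': 1, 'n': 2}
del 'n' → {'j': 14, 'a': 1}
info['j'] = 14+4 = 18 → {'j': 18, 'a': 1}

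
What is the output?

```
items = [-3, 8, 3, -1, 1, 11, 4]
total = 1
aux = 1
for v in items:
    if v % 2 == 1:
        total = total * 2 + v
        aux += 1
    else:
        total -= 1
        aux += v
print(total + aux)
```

18

v=-3: odd, total = 1*2+(-3) = -1; aux=2
v=8: not odd, total = (-1)-1 = -2; aux=10
v=3: odd, total = (-2)*2+3 = -1; aux=11
v=-1: odd, total = (-1)*2+(-1) = -3; aux=12
v=1: odd, total = (-3)*2+1 = -5; aux=13
v=11: odd, total = (-5)*2+11 = 1; aux=14
v=4: not odd, total = 1-1 = 0; aux=18
total+aux = 0+18 = 18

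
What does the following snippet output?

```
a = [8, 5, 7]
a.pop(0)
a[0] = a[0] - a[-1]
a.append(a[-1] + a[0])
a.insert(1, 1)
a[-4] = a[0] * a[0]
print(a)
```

pop(0) removes 8 → [5, 7]
a[0] = a[0]-a[-1] = 5-7 = -2 → [-2, 7]
append a[-1]+a[0] = 7+(-2) = 5 → [-2, 7, 5]
insert 1 at 1 → [-2, 1, 7, 5]
a[-4] = a[0]*a[0] = (-2)*(-2) = 4 → [4, 1, 7, 5]

[4, 1, 7, 5]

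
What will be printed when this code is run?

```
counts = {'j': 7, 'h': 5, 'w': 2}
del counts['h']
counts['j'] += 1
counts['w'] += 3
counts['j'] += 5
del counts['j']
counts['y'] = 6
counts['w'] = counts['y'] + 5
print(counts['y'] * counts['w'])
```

del 'h' → {'j': 7, 'w': 2}
counts['j'] = 7+1 = 8 → {'j': 8, 'w': 2}
counts['w'] = 2+3 = 5 → {'j': 8, 'w': 5}
counts['j'] = 8+5 = 13 → {'j': 13, 'w': 5}
del 'j' → {'w': 5}
counts['y'] = 6 → {'w': 5, 'y': 6}
counts['w'] = counts['y']+5 = 11 → {'w': 11, 'y': 6}
counts['y']*counts['w'] = 6*11 = 66

66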